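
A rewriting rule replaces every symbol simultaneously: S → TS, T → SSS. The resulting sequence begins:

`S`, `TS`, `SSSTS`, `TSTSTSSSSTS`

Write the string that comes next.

Rewriting each symbol of TSTSTSSSSTS: T→SSS, S→TS, T→SSS, S→TS, T→SSS, S→TS, S→TS, S→TS, S→TS, T→SSS, S→TS, which concatenates to SSS TS SSS TS SSS TS TS TS TS SSS TS.

SSSTSSSSTSSSSTSTSTSTSSSSTS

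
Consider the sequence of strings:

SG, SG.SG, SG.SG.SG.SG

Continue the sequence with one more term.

SG.SG.SG.SG.SG.SG.SG.SG

s(k+1) = s(k)·.·s(k) — each term doubles the last with '.' between the halves.
So the next term is two copies of SG.SG.SG.SG with '.' between the halves.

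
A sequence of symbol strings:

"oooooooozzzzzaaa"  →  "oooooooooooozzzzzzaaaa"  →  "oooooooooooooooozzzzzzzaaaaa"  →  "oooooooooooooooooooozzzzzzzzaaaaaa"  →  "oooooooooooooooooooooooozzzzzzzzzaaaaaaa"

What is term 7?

Reading off run lengths: o runs 8, 12, 16, 20, 24; z runs 5, 6, 7, 8, 9; a runs 3, 4, 5, 6, 7 — each is linear in n, where the shown terms are n = 2, 3, 4, 5, 6.
At n = 8 the blocks have lengths 32, 11, 9.

oooooooooooooooooooooooooooooooozzzzzzzzzzzaaaaaaaaa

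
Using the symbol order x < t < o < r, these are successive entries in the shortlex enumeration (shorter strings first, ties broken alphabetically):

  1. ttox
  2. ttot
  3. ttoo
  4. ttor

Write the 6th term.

Stepping forward 2 times from ttor: ttor → ttrx, then the target.

ttrt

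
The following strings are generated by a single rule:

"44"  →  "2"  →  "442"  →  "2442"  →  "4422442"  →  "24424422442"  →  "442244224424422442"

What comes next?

Each term (from the third on) is the two preceding terms concatenated in order: term 3 = 44·2 = 442.
So term 8 is 24424422442·442244224424422442.

24424422442442244224424422442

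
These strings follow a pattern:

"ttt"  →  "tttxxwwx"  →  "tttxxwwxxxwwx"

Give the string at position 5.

The strings grow by a fixed suffix xxwwx each time.
From tttxxwwxxxwwx, 2 further steps: tttxxwwxxxwwx → tttxxwwxxxwwxxxwwx → (answer).

tttxxwwxxxwwxxxwwxxxwwx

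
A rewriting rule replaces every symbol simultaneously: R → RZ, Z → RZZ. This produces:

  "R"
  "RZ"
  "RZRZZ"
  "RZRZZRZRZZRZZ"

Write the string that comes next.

RZRZZRZRZZRZZRZRZZRZRZZRZZRZRZZRZZ

φ(RZRZZRZRZZRZZ) expands symbol-by-symbol to RZ RZZ RZ RZZ RZZ RZ RZZ RZ RZZ RZZ RZ RZZ RZZ; joining the 13 pieces gives the next term.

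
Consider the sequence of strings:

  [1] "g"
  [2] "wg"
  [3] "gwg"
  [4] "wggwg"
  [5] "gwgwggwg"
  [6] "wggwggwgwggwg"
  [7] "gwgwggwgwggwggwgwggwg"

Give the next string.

wggwggwgwggwggwgwggwgwggwggwgwggwg

From term 3 onward, concatenate the second-to-last term with the last: g·wg = gwg, wg·gwg = wggwg, …
The next term joins wggwggwgwggwg and gwgwggwgwggwggwgwggwg.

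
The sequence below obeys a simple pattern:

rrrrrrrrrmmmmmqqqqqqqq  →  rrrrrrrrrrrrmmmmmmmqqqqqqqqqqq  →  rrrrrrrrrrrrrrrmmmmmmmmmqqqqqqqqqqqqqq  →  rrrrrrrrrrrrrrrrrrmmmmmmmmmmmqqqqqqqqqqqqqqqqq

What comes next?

rrrrrrrrrrrrrrrrrrrrrmmmmmmmmmmmmmqqqqqqqqqqqqqqqqqqqq

Reading off run lengths: r runs 9, 12, 15, 18; m runs 5, 7, 9, 11; q runs 8, 11, 14, 17 — each is linear in n, where the shown terms are n = 2, 3, 4, 5.
Setting n = 6 gives 21, 13, 20 characters in each block.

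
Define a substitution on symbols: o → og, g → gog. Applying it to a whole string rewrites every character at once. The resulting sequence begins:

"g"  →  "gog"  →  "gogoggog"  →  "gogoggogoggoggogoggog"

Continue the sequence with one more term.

Rewriting the 21 symbols of gogoggogoggoggogoggog one by one yields gog og gog og gog gog og gog og gog gog og gog gog og gog og gog gog og gog; concatenated:

gogoggogoggoggogoggogoggoggogoggoggogoggogoggoggogoggog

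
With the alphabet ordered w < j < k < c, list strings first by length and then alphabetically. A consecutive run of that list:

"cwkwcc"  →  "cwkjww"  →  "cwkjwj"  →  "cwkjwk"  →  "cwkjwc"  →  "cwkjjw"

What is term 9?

Stepping forward 3 times from cwkjjw: cwkjjw → cwkjjj → cwkjjk, then the target.

cwkjjc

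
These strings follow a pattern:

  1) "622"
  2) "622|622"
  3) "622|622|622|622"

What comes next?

Every step duplicates the string with '|' between the halves.
Doubling 622|622|622|622 with '|' between the halves:

622|622|622|622|622|622|622|622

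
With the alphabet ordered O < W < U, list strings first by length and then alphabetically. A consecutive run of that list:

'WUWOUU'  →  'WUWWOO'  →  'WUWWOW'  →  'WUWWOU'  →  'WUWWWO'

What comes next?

The successor of WUWWWO increments the rightmost position that isn't already U and resets every position after it to O.

WUWWWW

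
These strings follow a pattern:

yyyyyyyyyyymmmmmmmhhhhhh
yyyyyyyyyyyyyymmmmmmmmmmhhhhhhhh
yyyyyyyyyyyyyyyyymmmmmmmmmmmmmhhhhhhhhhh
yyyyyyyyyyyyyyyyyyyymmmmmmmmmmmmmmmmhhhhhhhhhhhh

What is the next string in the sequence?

Reading off run lengths: y runs 11, 14, 17, 20; m runs 7, 10, 13, 16; h runs 6, 8, 10, 12 — each is linear in n, where the shown terms are n = 3, 4, 5, 6.
For the next term, n = 7, so the run lengths are 23, 19, 14.

yyyyyyyyyyyyyyyyyyyyyyymmmmmmmmmmmmmmmmmmmhhhhhhhhhhhhhh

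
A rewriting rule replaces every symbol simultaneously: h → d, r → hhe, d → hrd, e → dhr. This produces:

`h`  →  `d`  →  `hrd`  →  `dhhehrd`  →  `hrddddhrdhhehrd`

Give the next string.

φ(hrddddhrdhhehrd) expands symbol-by-symbol to d hhe hrd hrd hrd hrd d hhe hrd d d dhr d hhe hrd; joining the 15 pieces gives the next term.

dhhehrdhrdhrdhrddhhehrddddhrdhhehrd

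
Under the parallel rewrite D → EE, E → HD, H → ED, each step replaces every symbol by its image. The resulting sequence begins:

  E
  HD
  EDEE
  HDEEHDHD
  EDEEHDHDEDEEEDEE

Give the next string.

HDEEHDHDEDEEEDEEHDEEHDHDHDEEHDHD

φ(EDEEHDHDEDEEEDEE) expands symbol-by-symbol to HD EE HD HD ED EE ED EE HD EE HD HD HD EE HD HD; joining the 16 pieces gives the next term.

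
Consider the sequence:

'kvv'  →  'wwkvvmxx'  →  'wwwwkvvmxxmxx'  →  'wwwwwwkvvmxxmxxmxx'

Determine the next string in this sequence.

s(k+1) = ww·s(k)·mxx, so each term gains ww as a prefix and mxx as a suffix.
So the next term is ww·wwwwwwkvvmxxmxxmxx·mxx.

wwwwwwwwkvvmxxmxxmxxmxx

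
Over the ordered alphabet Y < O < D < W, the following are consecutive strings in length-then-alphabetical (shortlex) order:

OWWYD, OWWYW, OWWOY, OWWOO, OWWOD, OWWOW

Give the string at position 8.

Advancing 2 positions from OWWOW through OWWOW → OWWDY reaches term 8.

OWWDO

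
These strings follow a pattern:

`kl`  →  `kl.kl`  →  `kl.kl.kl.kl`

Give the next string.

kl.kl.kl.kl.kl.kl.kl.kl

s(k+1) = s(k)·.·s(k) — each term doubles the last with '.' between the halves.
One more doubling of kl.kl.kl.kl gives the answer.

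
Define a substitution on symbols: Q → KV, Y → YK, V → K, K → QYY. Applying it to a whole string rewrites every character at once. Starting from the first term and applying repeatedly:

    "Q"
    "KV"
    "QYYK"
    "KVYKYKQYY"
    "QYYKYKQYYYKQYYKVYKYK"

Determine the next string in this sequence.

KVYKYKQYYYKQYYKVYKYKYKQYYKVYKYKQYYKYKQYYYKQYY

φ(QYYKYKQYYYKQYYKVYKYK) expands symbol-by-symbol to KV YK YK QYY YK QYY KV YK YK YK QYY KV YK YK QYY K YK QYY YK QYY; joining the 20 pieces gives the next term.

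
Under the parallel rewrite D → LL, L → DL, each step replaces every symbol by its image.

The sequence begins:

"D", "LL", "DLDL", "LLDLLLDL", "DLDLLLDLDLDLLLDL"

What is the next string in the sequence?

Rewriting the 16 symbols of DLDLLLDLDLDLLLDL one by one yields LL DL LL DL DL DL LL DL LL DL LL DL DL DL LL DL; concatenated:

LLDLLLDLDLDLLLDLLLDLLLDLDLDLLLDL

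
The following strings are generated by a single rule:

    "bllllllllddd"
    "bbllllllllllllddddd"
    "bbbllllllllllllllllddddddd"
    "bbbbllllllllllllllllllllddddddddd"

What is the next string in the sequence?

Reading off run lengths: b runs 1, 2, 3, 4; l runs 8, 12, 16, 20; d runs 3, 5, 7, 9 — each is linear in n, where the shown terms are n = 2, 3, 4, 5.
At n = 6 the blocks have lengths 5, 24, 11.

bbbbbllllllllllllllllllllllllddddddddddd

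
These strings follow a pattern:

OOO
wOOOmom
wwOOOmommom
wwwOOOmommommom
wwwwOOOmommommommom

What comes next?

s(k+1) = w·s(k)·mom, so each term gains w as a prefix and mom as a suffix.
So the next term is w·wwwwOOOmommommommom·mom.

wwwwwOOOmommommommommom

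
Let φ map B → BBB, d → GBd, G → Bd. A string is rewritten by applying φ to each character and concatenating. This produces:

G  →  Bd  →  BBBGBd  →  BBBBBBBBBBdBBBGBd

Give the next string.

Rewriting the 17 symbols of BBBBBBBBBBdBBBGBd one by one yields BBB BBB BBB BBB BBB BBB BBB BBB BBB BBB GBd BBB BBB BBB Bd BBB GBd; concatenated:

BBBBBBBBBBBBBBBBBBBBBBBBBBBBBBGBdBBBBBBBBBBdBBBGBd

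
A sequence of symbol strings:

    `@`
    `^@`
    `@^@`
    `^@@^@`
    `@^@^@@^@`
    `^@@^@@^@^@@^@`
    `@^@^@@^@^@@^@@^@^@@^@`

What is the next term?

Each term (from the third on) is the two preceding terms concatenated in order: term 3 = @·^@ = @^@.
Continuing: ^@@^@@^@^@@^@ · @^@^@@^@^@@^@@^@^@@^@ gives term 8.

^@@^@@^@^@@^@@^@^@@^@^@@^@@^@^@@^@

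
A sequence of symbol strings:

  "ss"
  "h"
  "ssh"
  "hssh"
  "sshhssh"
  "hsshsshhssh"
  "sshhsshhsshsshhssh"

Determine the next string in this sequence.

This is a Fibonacci-style word recurrence s(k) = s(k−2)·s(k−1): e.g. ss·h = ssh.
The next term joins hsshsshhssh and sshhsshhsshsshhssh.

hsshsshhsshsshhsshhsshsshhssh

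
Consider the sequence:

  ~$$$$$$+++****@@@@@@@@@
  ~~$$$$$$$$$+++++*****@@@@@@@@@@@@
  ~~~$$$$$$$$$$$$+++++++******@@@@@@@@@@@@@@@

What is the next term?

The n-th term is n-1 ~'s then 3n $'s then 2n-1 +'s then n+2 *'s then 3n+3 @'s, where the shown terms are n = 2, 3, 4.
For the next term, n = 5, so the run lengths are 4, 15, 9, 7, 18.

~~~~$$$$$$$$$$$$$$$+++++++++*******@@@@@@@@@@@@@@@@@@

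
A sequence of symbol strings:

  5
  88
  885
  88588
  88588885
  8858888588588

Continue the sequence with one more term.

Each term (from the third on) is the previous term followed by the one before it: term 3 = 88·5 = 885.
So term 7 is 8858888588588·88588885.

885888858858888588885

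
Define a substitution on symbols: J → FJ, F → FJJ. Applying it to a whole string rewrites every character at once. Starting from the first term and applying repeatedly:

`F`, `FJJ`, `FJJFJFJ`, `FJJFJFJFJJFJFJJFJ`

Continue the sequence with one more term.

φ(FJJFJFJFJJFJFJJFJ) expands symbol-by-symbol to FJJ FJ FJ FJJ FJ FJJ FJ FJJ FJ FJ FJJ FJ FJJ FJ FJ FJJ FJ; joining the 17 pieces gives the next term.

FJJFJFJFJJFJFJJFJFJJFJFJFJJFJFJJFJFJFJJFJ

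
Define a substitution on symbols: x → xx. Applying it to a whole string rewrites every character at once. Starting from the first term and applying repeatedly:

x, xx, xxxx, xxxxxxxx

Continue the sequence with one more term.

xxxxxxxxxxxxxxxx

Rewriting each symbol of xxxxxxxx: x→xx, x→xx, x→xx, x→xx, x→xx, x→xx, x→xx, x→xx, which concatenates to xx xx xx xx xx xx xx xx.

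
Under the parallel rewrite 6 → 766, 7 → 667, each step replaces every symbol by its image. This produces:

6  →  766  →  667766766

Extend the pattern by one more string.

Rewriting each symbol of 667766766: 6→766, 6→766, 7→667, 7→667, 6→766, 6→766, 7→667, 6→766, 6→766, which concatenates to 766 766 667 667 766 766 667 766 766.

766766667667766766667766766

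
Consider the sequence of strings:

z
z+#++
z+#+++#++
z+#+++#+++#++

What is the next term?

The strings grow by a fixed suffix +#++ each time.
So the next term is z+#+++#+++#++·+#++.

z+#+++#+++#+++#++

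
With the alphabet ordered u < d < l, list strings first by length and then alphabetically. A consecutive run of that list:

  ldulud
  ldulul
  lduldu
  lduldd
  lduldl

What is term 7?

ldulld

Stepping forward 2 times from lduldl: lduldl → ldullu, then the target.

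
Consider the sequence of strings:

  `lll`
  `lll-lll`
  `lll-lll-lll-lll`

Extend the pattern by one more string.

Every step duplicates the string with '-' between the halves.
So the next term is two copies of lll-lll-lll-lll with '-' between the halves.

lll-lll-lll-lll-lll-lll-lll-lll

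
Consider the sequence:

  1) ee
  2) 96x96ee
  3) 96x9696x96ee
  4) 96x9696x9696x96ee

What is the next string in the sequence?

The strings grow by a fixed prefix 96x96 each time.
Applying this once more to 96x9696x9696x96ee:

96x9696x9696x9696x96ee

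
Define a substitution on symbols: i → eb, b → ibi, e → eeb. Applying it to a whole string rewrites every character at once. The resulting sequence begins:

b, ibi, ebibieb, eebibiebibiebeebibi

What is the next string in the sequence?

eebeebibiebibiebeebibiebibiebeebibieebeebibiebibieb

Applying the rule to each of the 19 symbols of eebibiebibiebeebibi gives the pieces eeb eeb ibi eb ibi eb eeb ibi eb ibi eb eeb ibi eeb eeb ibi eb ibi eb, which concatenate to the answer.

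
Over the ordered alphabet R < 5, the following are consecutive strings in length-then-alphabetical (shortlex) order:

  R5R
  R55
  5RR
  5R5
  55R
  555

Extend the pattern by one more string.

555 is the last string of length 3, so the next is the first of length 4: R repeated 4 times.

RRRR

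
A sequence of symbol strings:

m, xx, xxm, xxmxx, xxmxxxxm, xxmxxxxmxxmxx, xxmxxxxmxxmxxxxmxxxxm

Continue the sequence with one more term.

xxmxxxxmxxmxxxxmxxxxmxxmxxxxmxxmxx

Each term (from the third on) is the previous term followed by the one before it: term 3 = xx·m = xxm.
So term 8 is xxmxxxxmxxmxxxxmxxxxm·xxmxxxxmxxmxx.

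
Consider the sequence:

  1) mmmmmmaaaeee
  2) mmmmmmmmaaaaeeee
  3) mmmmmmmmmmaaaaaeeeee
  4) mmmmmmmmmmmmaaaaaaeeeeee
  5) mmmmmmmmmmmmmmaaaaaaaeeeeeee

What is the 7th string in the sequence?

mmmmmmmmmmmmmmmmmmaaaaaaaaaeeeeeeeee

Each string has the form m^{2n} a^{n} e^{n}, where the shown terms are n = 3, 4, 5, 6, 7.
For term 7, n = 9, so the run lengths are 18, 9, 9.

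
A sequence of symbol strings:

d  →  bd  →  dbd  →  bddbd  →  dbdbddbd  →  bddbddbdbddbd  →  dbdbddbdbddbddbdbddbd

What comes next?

Each term (from the third on) is the two preceding terms concatenated in order: term 3 = d·bd = dbd.
So term 8 is bddbddbdbddbd·dbdbddbdbddbddbdbddbd.

bddbddbdbddbddbdbddbdbddbddbdbddbd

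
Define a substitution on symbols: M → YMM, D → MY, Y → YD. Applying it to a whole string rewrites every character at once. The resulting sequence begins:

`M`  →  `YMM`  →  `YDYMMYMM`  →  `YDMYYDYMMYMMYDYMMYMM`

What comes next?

YDMYYMMYDYDMYYDYMMYMMYDYMMYMMYDMYYDYMMYMMYDYMMYMM

Replace each of the 20 characters of YDMYYDYMMYMMYDYMMYMM in place — YD MY YMM YD YD MY YD YMM YMM YD YMM YMM YD MY YD YMM YMM YD YMM YMM — and concatenate.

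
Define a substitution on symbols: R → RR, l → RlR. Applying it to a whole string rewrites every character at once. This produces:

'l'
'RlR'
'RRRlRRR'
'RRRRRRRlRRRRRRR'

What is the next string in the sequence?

Rewriting the 15 symbols of RRRRRRRlRRRRRRR one by one yields RR RR RR RR RR RR RR RlR RR RR RR RR RR RR RR; concatenated:

RRRRRRRRRRRRRRRlRRRRRRRRRRRRRRR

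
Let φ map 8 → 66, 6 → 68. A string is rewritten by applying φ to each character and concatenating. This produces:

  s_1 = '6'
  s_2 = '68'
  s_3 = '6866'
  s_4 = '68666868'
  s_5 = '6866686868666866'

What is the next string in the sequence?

68666868686668666866686868666868

Replace each of the 16 characters of 6866686868666866 in place — 68 66 68 68 68 66 68 66 68 66 68 68 68 66 68 68 — and concatenate.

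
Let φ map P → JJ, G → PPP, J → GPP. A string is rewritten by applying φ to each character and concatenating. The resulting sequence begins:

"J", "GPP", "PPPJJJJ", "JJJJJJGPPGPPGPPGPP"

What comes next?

Applying the rule to each of the 18 symbols of JJJJJJGPPGPPGPPGPP gives the pieces GPP GPP GPP GPP GPP GPP PPP JJ JJ PPP JJ JJ PPP JJ JJ PPP JJ JJ, which concatenate to the answer.

GPPGPPGPPGPPGPPGPPPPPJJJJPPPJJJJPPPJJJJPPPJJJJ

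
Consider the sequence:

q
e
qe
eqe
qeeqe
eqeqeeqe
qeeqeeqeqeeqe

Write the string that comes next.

This is a Fibonacci-style word recurrence s(k) = s(k−2)·s(k−1): e.g. q·e = qe.
Continuing: eqeqeeqe · qeeqeeqeqeeqe gives term 8.

eqeqeeqeqeeqeeqeqeeqe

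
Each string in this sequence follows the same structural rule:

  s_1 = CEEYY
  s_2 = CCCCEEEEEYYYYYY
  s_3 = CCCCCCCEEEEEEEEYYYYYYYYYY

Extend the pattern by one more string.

Each string has the form C^{3n-2} E^{3n-1} Y^{4n-2} (n = 1, 2, …).
For the next term, n = 4, so the run lengths are 10, 11, 14.

CCCCCCCCCCEEEEEEEEEEEYYYYYYYYYYYYYY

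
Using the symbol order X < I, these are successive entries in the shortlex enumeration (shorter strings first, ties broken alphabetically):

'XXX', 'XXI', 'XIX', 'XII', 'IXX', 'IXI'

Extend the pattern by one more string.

The successor of IXI increments the rightmost position that isn't already I and resets every position after it to X.

IIX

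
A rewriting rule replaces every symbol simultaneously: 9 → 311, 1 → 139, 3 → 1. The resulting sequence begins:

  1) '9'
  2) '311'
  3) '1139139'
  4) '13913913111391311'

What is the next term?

Rewriting the 17 symbols of 13913913111391311 one by one yields 139 1 311 139 1 311 139 1 139 139 139 1 311 139 1 139 139; concatenated:

13913111391311139113913913913111391139139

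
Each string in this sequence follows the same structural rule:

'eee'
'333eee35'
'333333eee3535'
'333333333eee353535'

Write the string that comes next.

Every step adds 333 to the front and 35 to the end of the previous string.
One more step from 333333333eee353535 gives the answer.

333333333333eee35353535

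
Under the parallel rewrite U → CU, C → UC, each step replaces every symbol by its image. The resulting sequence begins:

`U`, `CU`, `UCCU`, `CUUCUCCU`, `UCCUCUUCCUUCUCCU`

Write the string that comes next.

Applying the rule to each of the 16 symbols of UCCUCUUCCUUCUCCU gives the pieces CU UC UC CU UC CU CU UC UC CU CU UC CU UC UC CU, which concatenate to the answer.

CUUCUCCUUCCUCUUCUCCUCUUCCUUCUCCU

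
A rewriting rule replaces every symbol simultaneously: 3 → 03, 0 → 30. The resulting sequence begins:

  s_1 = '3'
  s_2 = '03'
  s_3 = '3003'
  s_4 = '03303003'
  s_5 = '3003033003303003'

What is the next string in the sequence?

Applying the rule to each of the 16 symbols of 3003033003303003 gives the pieces 03 30 30 03 30 03 03 30 30 03 03 30 03 30 30 03, which concatenate to the answer.

03303003300303303003033003303003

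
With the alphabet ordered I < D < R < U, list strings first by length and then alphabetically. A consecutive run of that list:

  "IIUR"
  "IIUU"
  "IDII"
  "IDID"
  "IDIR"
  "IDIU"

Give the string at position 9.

Stepping forward 3 times from IDIU: IDIU → IDDI → IDDD, then the target.

IDDR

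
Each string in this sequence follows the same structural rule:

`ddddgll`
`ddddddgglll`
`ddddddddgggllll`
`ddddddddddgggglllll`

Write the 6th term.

Reading off run lengths: d runs 4, 6, 8, 10; g runs 1, 2, 3, 4; l runs 2, 3, 4, 5 — each is linear in n, where the shown terms are n = 2, 3, 4, 5.
Setting n = 7 gives 14, 6, 7 characters in each block.

ddddddddddddddgggggglllllll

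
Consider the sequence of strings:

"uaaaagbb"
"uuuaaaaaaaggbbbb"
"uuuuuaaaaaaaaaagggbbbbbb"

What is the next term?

uuuuuuuaaaaaaaaaaaaaggggbbbbbbbb

Term n consists of 2n-1 u's, followed by 3n+1 a's, followed by n g's, followed by 2n b's (n = 1, 2, …).
Setting n = 4 gives 7, 13, 4, 8 characters in each block.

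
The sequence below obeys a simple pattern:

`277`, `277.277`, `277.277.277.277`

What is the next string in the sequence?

Each string is two copies of the previous one joined by '.'.
Doubling 277.277.277.277 with '.' between the halves:

277.277.277.277.277.277.277.277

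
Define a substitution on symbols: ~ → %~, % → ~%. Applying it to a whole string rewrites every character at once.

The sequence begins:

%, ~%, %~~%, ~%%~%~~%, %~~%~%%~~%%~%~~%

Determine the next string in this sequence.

Replace each of the 16 characters of %~~%~%%~~%%~%~~% in place — ~% %~ %~ ~% %~ ~% ~% %~ %~ ~% ~% %~ ~% %~ %~ ~% — and concatenate.

~%%~%~~%%~~%~%%~%~~%~%%~~%%~%~~%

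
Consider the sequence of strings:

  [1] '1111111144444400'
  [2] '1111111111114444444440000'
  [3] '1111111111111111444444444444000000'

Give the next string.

1111111111111111111144444444444444400000000

The n-th term is 4n 1's then 3n 4's then 2n-2 0's, where the shown terms are n = 2, 3, 4.
Setting n = 5 gives 20, 15, 8 characters in each block.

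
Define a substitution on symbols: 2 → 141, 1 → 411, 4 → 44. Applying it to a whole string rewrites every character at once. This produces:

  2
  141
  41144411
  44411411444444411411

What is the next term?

444444411411444114114444444444444441141144411411

φ(44411411444444411411) expands symbol-by-symbol to 44 44 44 411 411 44 411 411 44 44 44 44 44 44 44 411 411 44 411 411; joining the 20 pieces gives the next term.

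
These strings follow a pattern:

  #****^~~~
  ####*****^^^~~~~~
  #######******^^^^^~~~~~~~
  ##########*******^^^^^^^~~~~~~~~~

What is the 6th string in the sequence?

Term n consists of 3n-2 #'s, followed by n+3 *'s, followed by 2n-1 ^'s, followed by 2n+1 ~'s (n = 1, 2, …).
At n = 6 the blocks have lengths 16, 9, 11, 13.

################*********^^^^^^^^^^^~~~~~~~~~~~~~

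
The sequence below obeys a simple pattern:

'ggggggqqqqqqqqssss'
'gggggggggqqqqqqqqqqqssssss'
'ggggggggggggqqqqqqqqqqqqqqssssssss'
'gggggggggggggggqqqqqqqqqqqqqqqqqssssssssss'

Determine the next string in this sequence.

ggggggggggggggggggqqqqqqqqqqqqqqqqqqqqssssssssssss

Term n consists of 3n g's, followed by 3n+2 q's, followed by 2n s's, where the shown terms are n = 2, 3, 4, 5.
At n = 6 the blocks have lengths 18, 20, 12.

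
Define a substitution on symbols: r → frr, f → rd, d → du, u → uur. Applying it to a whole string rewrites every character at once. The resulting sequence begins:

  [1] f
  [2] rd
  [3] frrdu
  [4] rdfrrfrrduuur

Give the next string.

Rewriting the 13 symbols of rdfrrfrrduuur one by one yields frr du rd frr frr rd frr frr du uur uur uur frr; concatenated:

frrdurdfrrfrrrdfrrfrrduuuruuruurfrr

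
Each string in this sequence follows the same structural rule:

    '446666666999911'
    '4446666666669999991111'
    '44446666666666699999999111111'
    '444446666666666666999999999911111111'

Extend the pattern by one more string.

4444446666666666666669999999999991111111111

The n-th term is n 4's then 2n+3 6's then 2n 9's then 2n-2 1's, where the shown terms are n = 2, 3, 4, 5.
For the next term, n = 6, so the run lengths are 6, 15, 12, 10.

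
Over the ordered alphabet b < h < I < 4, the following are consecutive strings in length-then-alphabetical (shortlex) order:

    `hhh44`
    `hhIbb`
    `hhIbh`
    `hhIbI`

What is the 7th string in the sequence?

hhIhh

Stepping forward 3 times from hhIbI: hhIbI → hhIb4 → hhIhb, then the target.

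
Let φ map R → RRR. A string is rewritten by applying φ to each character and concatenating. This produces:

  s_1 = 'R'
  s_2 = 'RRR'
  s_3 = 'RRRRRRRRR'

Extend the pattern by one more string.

RRRRRRRRRRRRRRRRRRRRRRRRRRR

Rewriting each symbol of RRRRRRRRR: R→RRR, R→RRR, R→RRR, R→RRR, R→RRR, R→RRR, R→RRR, R→RRR, R→RRR, which concatenates to RRR RRR RRR RRR RRR RRR RRR RRR RRR.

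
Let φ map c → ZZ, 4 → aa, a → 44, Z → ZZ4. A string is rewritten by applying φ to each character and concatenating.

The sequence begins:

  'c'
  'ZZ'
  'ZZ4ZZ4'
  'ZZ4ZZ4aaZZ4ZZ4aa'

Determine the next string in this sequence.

Replace each of the 16 characters of ZZ4ZZ4aaZZ4ZZ4aa in place — ZZ4 ZZ4 aa ZZ4 ZZ4 aa 44 44 ZZ4 ZZ4 aa ZZ4 ZZ4 aa 44 44 — and concatenate.

ZZ4ZZ4aaZZ4ZZ4aa4444ZZ4ZZ4aaZZ4ZZ4aa4444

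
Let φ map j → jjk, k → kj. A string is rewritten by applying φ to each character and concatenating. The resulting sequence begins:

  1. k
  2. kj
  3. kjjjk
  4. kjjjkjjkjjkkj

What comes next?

Replace each of the 13 characters of kjjjkjjkjjkkj in place — kj jjk jjk jjk kj jjk jjk kj jjk jjk kj kj jjk — and concatenate.

kjjjkjjkjjkkjjjkjjkkjjjkjjkkjkjjjk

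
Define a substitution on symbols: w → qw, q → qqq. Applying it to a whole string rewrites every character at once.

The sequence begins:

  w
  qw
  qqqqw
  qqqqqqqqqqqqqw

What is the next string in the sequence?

Replace each of the 14 characters of qqqqqqqqqqqqqw in place — qqq qqq qqq qqq qqq qqq qqq qqq qqq qqq qqq qqq qqq qw — and concatenate.

qqqqqqqqqqqqqqqqqqqqqqqqqqqqqqqqqqqqqqqqw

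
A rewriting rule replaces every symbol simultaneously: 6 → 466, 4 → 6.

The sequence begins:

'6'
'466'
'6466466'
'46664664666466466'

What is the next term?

64664664666466466646646646664664666466466

Applying the rule to each of the 17 symbols of 46664664666466466 gives the pieces 6 466 466 466 6 466 466 6 466 466 466 6 466 466 6 466 466, which concatenate to the answer.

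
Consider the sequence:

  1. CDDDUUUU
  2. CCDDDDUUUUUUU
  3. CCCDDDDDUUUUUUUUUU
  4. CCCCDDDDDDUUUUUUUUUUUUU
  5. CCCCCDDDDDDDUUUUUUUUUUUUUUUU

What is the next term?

CCCCCCDDDDDDDDUUUUUUUUUUUUUUUUUUU

Reading off run lengths: C runs 1, 2, 3, 4, 5; D runs 3, 4, 5, 6, 7; U runs 4, 7, 10, 13, 16 — each is linear in n (n = 1, 2, …).
For the next term, n = 6, so the run lengths are 6, 8, 19.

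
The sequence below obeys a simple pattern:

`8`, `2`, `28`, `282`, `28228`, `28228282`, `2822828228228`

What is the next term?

282282822822828228282

This is a Fibonacci-style word recurrence s(k) = s(k−1)·s(k−2): e.g. 2·8 = 28.
So term 8 is 2822828228228·28228282.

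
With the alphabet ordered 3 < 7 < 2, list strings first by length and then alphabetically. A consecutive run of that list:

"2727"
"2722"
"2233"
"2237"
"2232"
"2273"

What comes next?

2277

Find the rightmost character of 2273 below 2, bump it to the next letter, and reset everything to its right to 3.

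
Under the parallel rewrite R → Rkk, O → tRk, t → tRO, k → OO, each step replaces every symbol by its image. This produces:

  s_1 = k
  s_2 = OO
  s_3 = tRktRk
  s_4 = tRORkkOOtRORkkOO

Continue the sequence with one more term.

tRORkktRkRkkOOOOtRktRktRORkktRkRkkOOOOtRktRk

Applying the rule to each of the 16 symbols of tRORkkOOtRORkkOO gives the pieces tRO Rkk tRk Rkk OO OO tRk tRk tRO Rkk tRk Rkk OO OO tRk tRk, which concatenate to the answer.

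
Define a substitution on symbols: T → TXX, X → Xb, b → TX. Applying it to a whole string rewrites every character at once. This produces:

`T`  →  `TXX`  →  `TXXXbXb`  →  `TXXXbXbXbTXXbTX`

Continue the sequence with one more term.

TXXXbXbXbTXXbTXXbTXTXXXbXbTXTXXXb

Replace each of the 15 characters of TXXXbXbXbTXXbTX in place — TXX Xb Xb Xb TX Xb TX Xb TX TXX Xb Xb TX TXX Xb — and concatenate.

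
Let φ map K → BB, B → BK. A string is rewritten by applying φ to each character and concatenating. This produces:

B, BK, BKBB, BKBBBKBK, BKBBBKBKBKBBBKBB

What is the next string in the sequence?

Rewriting the 16 symbols of BKBBBKBKBKBBBKBB one by one yields BK BB BK BK BK BB BK BB BK BB BK BK BK BB BK BK; concatenated:

BKBBBKBKBKBBBKBBBKBBBKBKBKBBBKBK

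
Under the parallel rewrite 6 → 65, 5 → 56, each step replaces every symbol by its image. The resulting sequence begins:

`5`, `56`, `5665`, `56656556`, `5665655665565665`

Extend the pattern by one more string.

56656556655656656556566556656556

Replace each of the 16 characters of 5665655665565665 in place — 56 65 65 56 65 56 56 65 65 56 56 65 56 65 65 56 — and concatenate.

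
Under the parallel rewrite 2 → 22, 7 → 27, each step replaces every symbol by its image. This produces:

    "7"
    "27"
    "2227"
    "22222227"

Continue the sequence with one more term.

2222222222222227

Rewriting each symbol of 22222227: 2→22, 2→22, 2→22, 2→22, 2→22, 2→22, 2→22, 7→27, which concatenates to 22 22 22 22 22 22 22 27.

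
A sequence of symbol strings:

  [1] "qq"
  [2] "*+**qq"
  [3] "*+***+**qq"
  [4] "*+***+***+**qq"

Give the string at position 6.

Each term is the previous one with *+** prepended.
From *+***+***+**qq, 2 further steps: *+***+***+**qq → *+***+***+***+**qq → (answer).

*+***+***+***+***+**qq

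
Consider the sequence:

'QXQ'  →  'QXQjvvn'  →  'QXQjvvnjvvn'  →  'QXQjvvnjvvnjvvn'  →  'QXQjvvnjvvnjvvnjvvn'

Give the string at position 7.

The strings grow by a fixed suffix jvvn each time.
From QXQjvvnjvvnjvvnjvvn, 2 further steps: QXQjvvnjvvnjvvnjvvn → QXQjvvnjvvnjvvnjvvnjvvn → (answer).

QXQjvvnjvvnjvvnjvvnjvvnjvvn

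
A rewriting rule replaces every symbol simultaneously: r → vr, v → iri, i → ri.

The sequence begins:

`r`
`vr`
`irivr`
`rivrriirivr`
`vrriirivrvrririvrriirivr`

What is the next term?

irivrvrririvrriirivririvrvrrivrriirivrvrririvrriirivr

φ(vrriirivrvrririvrriirivr) expands symbol-by-symbol to iri vr vr ri ri vr ri iri vr iri vr vr ri vr ri iri vr vr ri ri vr ri iri vr; joining the 24 pieces gives the next term.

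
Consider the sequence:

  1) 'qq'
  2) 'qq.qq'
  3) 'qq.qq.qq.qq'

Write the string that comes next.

qq.qq.qq.qq.qq.qq.qq.qq

s(k+1) = s(k)·.·s(k) — each term doubles the last with '.' between the halves.
One more doubling of qq.qq.qq.qq gives the answer.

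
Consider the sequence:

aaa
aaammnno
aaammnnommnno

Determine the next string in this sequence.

The strings grow by a fixed suffix mmnno each time.
One more step from aaammnnommnno gives the answer.

aaammnnommnnommnno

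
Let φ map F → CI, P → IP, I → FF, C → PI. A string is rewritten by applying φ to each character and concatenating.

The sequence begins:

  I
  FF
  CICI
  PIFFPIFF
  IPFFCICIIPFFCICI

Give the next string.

FFIPCICIPIFFPIFFFFIPCICIPIFFPIFF

φ(IPFFCICIIPFFCICI) expands symbol-by-symbol to FF IP CI CI PI FF PI FF FF IP CI CI PI FF PI FF; joining the 16 pieces gives the next term.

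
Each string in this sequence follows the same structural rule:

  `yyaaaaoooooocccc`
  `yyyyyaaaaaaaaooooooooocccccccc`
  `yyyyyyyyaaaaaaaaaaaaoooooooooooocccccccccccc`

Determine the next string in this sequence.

Term n consists of 3n-1 y's, followed by 4n a's, followed by 3n+3 o's, followed by 4n c's (n = 1, 2, …).
For the next term, n = 4, so the run lengths are 11, 16, 15, 16.

yyyyyyyyyyyaaaaaaaaaaaaaaaaooooooooooooooocccccccccccccccc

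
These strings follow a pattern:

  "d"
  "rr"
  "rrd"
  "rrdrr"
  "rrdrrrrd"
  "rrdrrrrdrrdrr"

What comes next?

Each term (from the third on) is the previous term followed by the one before it: term 3 = rr·d = rrd.
So term 7 is rrdrrrrdrrdrr·rrdrrrrd.

rrdrrrrdrrdrrrrdrrrrd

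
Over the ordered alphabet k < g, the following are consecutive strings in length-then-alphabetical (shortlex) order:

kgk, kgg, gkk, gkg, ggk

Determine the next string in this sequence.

Treat ggk as a base-2 numeral over the given alphabet and add one, carrying through any trailing g's.

ggg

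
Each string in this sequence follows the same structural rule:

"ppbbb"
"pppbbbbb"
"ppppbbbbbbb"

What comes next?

pppppbbbbbbbbb

Reading off run lengths: p runs 2, 3, 4; b runs 3, 5, 7 — each is linear in n (n = 1, 2, …).
For the next term, n = 4, so the run lengths are 5, 9.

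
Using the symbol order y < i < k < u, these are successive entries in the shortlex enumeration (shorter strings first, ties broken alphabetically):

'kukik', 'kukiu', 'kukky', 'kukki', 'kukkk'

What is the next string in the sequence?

Find the rightmost character of kukkk below u, bump it to the next letter, and reset everything to its right to y.

kukku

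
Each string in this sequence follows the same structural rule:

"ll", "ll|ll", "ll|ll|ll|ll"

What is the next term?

s(k+1) = s(k)·|·s(k) — each term doubles the last with '|' between the halves.
Doubling ll|ll|ll|ll with '|' between the halves:

ll|ll|ll|ll|ll|ll|ll|ll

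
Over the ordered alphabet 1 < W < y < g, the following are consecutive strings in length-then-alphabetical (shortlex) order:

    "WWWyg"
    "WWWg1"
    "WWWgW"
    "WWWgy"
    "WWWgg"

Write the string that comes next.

WWy11

Find the rightmost character of WWWgg below g, bump it to the next letter, and reset everything to its right to 1.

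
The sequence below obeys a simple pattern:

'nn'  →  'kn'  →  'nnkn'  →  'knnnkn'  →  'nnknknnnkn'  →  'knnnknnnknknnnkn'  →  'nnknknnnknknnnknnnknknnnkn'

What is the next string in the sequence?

knnnknnnknknnnknnnknknnnknknnnknnnknknnnkn

This is a Fibonacci-style word recurrence s(k) = s(k−2)·s(k−1): e.g. nn·kn = nnkn.
So term 8 is knnnknnnknknnnkn·nnknknnnknknnnknnnknknnnkn.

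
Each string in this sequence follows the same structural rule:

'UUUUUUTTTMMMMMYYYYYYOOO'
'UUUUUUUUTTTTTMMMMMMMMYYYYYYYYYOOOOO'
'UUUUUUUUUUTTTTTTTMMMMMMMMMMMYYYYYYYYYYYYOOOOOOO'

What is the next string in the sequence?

The n-th term is 2n+2 U's then 2n-1 T's then 3n-1 M's then 3n Y's then 2n-1 O's, where the shown terms are n = 2, 3, 4.
For the next term, n = 5, so the run lengths are 12, 9, 14, 15, 9.

UUUUUUUUUUUUTTTTTTTTTMMMMMMMMMMMMMMYYYYYYYYYYYYYYYOOOOOOOOO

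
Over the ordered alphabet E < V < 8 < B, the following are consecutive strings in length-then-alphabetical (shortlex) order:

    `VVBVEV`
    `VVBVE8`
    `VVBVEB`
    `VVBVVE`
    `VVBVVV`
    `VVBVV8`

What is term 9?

VVBV8V

Advancing 3 positions from VVBVV8 through VVBVV8 → VVBVVB → VVBV8E reaches term 9.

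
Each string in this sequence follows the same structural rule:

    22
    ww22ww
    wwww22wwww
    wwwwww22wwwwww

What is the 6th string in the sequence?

s(k+1) = ww·s(k)·ww, so each term gains ww as a prefix and ww as a suffix.
From wwwwww22wwwwww, 2 further steps: wwwwww22wwwwww → wwwwwwww22wwwwwwww → (answer).

wwwwwwwwww22wwwwwwwwww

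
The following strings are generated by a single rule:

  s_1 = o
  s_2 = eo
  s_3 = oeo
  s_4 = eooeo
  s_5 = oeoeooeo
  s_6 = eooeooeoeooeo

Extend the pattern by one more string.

Each term (from the third on) is the two preceding terms concatenated in order: term 3 = o·eo = oeo.
The next term joins oeoeooeo and eooeooeoeooeo.

oeoeooeoeooeooeoeooeo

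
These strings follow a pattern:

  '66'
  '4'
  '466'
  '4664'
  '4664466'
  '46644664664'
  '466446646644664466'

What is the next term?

From term 3 onward, concatenate the last term with the second-to-last: 4·66 = 466, 466·4 = 4664, …
So term 8 is 466446646644664466·46644664664.

46644664664466446646644664664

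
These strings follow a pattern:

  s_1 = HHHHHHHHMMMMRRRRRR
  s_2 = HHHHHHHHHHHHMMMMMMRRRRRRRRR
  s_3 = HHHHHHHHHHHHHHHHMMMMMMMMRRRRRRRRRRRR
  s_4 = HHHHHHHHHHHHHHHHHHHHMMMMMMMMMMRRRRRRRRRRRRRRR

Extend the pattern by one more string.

HHHHHHHHHHHHHHHHHHHHHHHHMMMMMMMMMMMMRRRRRRRRRRRRRRRRRR

Reading off run lengths: H runs 8, 12, 16, 20; M runs 4, 6, 8, 10; R runs 6, 9, 12, 15 — each is linear in n, where the shown terms are n = 2, 3, 4, 5.
At n = 6 the blocks have lengths 24, 12, 18.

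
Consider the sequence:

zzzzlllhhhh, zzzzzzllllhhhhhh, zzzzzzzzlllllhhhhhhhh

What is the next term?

The n-th term is 2n z's then n+1 l's then 2n h's, where the shown terms are n = 2, 3, 4.
Setting n = 5 gives 10, 6, 10 characters in each block.

zzzzzzzzzzllllllhhhhhhhhhh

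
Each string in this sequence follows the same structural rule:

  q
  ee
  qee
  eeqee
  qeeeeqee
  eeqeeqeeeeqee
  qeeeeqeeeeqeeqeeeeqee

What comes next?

From term 3 onward, concatenate the second-to-last term with the last: q·ee = qee, ee·qee = eeqee, …
The next term joins eeqeeqeeeeqee and qeeeeqeeeeqeeqeeeeqee.

eeqeeqeeeeqeeqeeeeqeeeeqeeqeeeeqee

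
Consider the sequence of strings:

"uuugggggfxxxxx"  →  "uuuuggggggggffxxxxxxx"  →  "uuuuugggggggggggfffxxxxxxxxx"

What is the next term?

The n-th term is n+1 u's then 3n-1 g's then n-1 f's then 2n+1 x's, where the shown terms are n = 2, 3, 4.
At n = 5 the blocks have lengths 6, 14, 4, 11.

uuuuuuggggggggggggggffffxxxxxxxxxxx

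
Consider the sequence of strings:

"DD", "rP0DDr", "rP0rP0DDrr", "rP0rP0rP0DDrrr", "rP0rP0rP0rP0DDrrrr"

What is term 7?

rP0rP0rP0rP0rP0rP0DDrrrrrr

Each term wraps the previous one in rP0 on the left and r on the right.
From rP0rP0rP0rP0DDrrrr, 2 further steps: rP0rP0rP0rP0DDrrrr → rP0rP0rP0rP0rP0DDrrrrr → (answer).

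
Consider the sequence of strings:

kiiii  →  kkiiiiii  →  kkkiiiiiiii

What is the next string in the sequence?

Reading off run lengths: k runs 1, 2, 3; i runs 4, 6, 8 — each is linear in n, where the shown terms are n = 2, 3, 4.
For the next term, n = 5, so the run lengths are 4, 10.

kkkkiiiiiiiiii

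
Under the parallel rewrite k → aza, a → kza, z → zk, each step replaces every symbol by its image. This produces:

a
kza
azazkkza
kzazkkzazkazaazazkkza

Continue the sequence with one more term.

Rewriting the 21 symbols of kzazkkzazkazaazazkkza one by one yields aza zk kza zk aza aza zk kza zk aza kza zk kza kza zk kza zk aza aza zk kza; concatenated:

azazkkzazkazaazazkkzazkazakzazkkzakzazkkzazkazaazazkkza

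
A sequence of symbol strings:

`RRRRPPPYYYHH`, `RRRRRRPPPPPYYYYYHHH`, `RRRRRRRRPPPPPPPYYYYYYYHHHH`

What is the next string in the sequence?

RRRRRRRRRRPPPPPPPPPYYYYYYYYYHHHHH

The n-th term is 2n+2 R's then 2n+1 P's then 2n+1 Y's then n+1 H's (n = 1, 2, …).
Setting n = 4 gives 10, 9, 9, 5 characters in each block.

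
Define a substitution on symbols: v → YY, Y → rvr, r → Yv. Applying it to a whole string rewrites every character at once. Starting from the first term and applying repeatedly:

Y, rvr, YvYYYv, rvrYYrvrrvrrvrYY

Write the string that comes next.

YvYYYvrvrrvrYvYYYvYvYYYvYvYYYvrvrrvr

Replace each of the 16 characters of rvrYYrvrrvrrvrYY in place — Yv YY Yv rvr rvr Yv YY Yv Yv YY Yv Yv YY Yv rvr rvr — and concatenate.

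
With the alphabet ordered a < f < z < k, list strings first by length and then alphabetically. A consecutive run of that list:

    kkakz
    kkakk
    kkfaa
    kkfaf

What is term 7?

kkffa

Continuing the enumeration 3 steps past kkfaf: kkfaf → kkfaz → kkfak → (answer).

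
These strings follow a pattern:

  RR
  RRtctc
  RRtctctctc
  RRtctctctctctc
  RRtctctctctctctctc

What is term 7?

Every step adds tctc to the end: s(k+1) = s(k)·tctc.
From RRtctctctctctctctc, 2 further steps: RRtctctctctctctctc → RRtctctctctctctctctctc → (answer).

RRtctctctctctctctctctctctc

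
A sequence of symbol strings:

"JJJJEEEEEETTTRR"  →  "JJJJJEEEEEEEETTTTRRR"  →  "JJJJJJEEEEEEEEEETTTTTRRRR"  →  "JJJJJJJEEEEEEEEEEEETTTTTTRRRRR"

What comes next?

The n-th term is n+1 J's then 2n E's then n T's then n-1 R's, where the shown terms are n = 3, 4, 5, 6.
Setting n = 7 gives 8, 14, 7, 6 characters in each block.

JJJJJJJJEEEEEEEEEEEEEETTTTTTTRRRRRR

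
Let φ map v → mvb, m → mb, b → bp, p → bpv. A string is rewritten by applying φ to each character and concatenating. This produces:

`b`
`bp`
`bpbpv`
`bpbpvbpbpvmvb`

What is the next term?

Applying the rule to each of the 13 symbols of bpbpvbpbpvmvb gives the pieces bp bpv bp bpv mvb bp bpv bp bpv mvb mb mvb bp, which concatenate to the answer.

bpbpvbpbpvmvbbpbpvbpbpvmvbmbmvbbp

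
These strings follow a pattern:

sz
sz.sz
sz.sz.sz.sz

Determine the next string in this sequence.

sz.sz.sz.sz.sz.sz.sz.sz

s(k+1) = s(k)·.·s(k) — each term doubles the last with '.' between the halves.
One more doubling of sz.sz.sz.sz gives the answer.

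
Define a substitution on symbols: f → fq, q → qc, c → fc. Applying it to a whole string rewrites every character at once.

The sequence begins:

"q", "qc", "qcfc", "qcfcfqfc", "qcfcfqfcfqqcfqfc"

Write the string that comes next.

qcfcfqfcfqqcfqfcfqqcqcfcfqqcfqfc

Applying the rule to each of the 16 symbols of qcfcfqfcfqqcfqfc gives the pieces qc fc fq fc fq qc fq fc fq qc qc fc fq qc fq fc, which concatenate to the answer.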